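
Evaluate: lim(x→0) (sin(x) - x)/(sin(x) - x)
This is a 0/0 indeterminate form.

Apply L'Hôpital's rule: differentiate numerator and denominator separately.
  f(x) = -x + sin(x)   ⇒   f'(x) = cos(x) - 1
  g(x) = -x + sin(x)   ⇒   g'(x) = cos(x) - 1
  lim(x→0) f'(x)/g'(x) = lim(x→0) (cos(x) - 1)/(cos(x) - 1)
  = 1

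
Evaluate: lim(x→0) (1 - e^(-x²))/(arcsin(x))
This is a 0/0 indeterminate form.

Apply L'Hôpital's rule: differentiate numerator and denominator separately.
  f(x) = 1 - e^(-x^2)   ⇒   f'(x) = 2·x·e^(-x^2)
  g(x) = asin(x)   ⇒   g'(x) = 1/sqrt(1 - x^2)
  lim(x→0) f'(x)/g'(x) = lim(x→0) (2·x·e^(-x^2))/(1/sqrt(1 - x^2))
  = 0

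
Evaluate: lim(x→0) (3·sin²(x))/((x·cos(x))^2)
This is a 0/0 indeterminate form.

Apply L'Hôpital's rule: differentiate numerator and denominator separately.
  f(x) = 3·sin(x)^2   ⇒   f'(x) = 6·sin(x)·cos(x)
  g(x) = x^2·cos(x)^2   ⇒   g'(x) = -2·x^2·sin(x)·cos(x) + 2·x·cos(x)^2
  lim(x→0) f'(x)/g'(x) = lim(x→0) (6·sin(x)·cos(x))/(-2·x^2·sin(x)·cos(x) + 2·x·cos(x)^2)
  = 3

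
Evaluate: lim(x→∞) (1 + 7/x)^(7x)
This is an exponential indeterminate form.

For exponential indeterminate forms, take the natural log:
  Let L = lim(x→∞) (1 + 7/x)^(7x)
  Then ln(L) = lim(x→∞) [exponent × ln(base)]
  Evaluate using L'Hôpital or standard limits, then exponentiate.
  L = e^(49)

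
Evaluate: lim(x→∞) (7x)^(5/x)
This is an exponential indeterminate form.

For exponential indeterminate forms, take the natural log:
  Let L = lim(x→∞) (7x)^(5/x)
  Then ln(L) = lim(x→∞) [exponent × ln(base)]
  Evaluate using L'Hôpital or standard limits, then exponentiate.
  L = 1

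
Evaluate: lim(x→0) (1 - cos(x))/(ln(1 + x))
This is a 0/0 indeterminate form.

Apply L'Hôpital's rule: differentiate numerator and denominator separately.
  f(x) = 1 - cos(x)   ⇒   f'(x) = sin(x)
  g(x) = ln(x + 1)   ⇒   g'(x) = 1/(x + 1)
  lim(x→0) f'(x)/g'(x) = lim(x→0) (sin(x))/(1/(x + 1))
  = 0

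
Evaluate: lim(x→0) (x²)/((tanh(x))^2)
This is a 0/0 indeterminate form.

Apply L'Hôpital's rule: differentiate numerator and denominator separately.
  f(x) = x^2   ⇒   f'(x) = 2·x
  g(x) = tanh(x)^2   ⇒   g'(x) = (2 - 2·tanh(x)^2)·tanh(x)
  lim(x→0) f'(x)/g'(x) = lim(x→0) (2·x)/((2 - 2·tanh(x)^2)·tanh(x))
  = 1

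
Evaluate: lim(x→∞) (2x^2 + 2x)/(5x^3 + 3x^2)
This is an ∞/∞ indeterminate form.

Apply L'Hôpital's rule: differentiate numerator and denominator separately.
  f(x) = 2·x^2 + 2·x   ⇒   f'(x) = 4·x + 2
  g(x) = 5·x^3 + 3·x^2   ⇒   g'(x) = 15·x^2 + 6·x
  lim(x→∞) f'(x)/g'(x) = lim(x→∞) (4·x + 2)/(15·x^2 + 6·x)
  = 0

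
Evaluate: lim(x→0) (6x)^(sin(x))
This is an exponential indeterminate form.

For exponential indeterminate forms, take the natural log:
  Let L = lim(x→0) (6x)^(sin(x))
  Then ln(L) = lim(x→0) [exponent × ln(base)]
  Evaluate using L'Hôpital or standard limits, then exponentiate.
  L = 1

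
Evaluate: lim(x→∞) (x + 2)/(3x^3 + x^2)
This is an ∞/∞ indeterminate form.

Apply L'Hôpital's rule: differentiate numerator and denominator separately.
  f(x) = x + 2   ⇒   f'(x) = 1
  g(x) = 3·x^3 + x^2   ⇒   g'(x) = 9·x^2 + 2·x
  lim(x→∞) f'(x)/g'(x) = lim(x→∞) (1)/(9·x^2 + 2·x)
  = 0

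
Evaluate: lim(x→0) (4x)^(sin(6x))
This is an exponential indeterminate form.

For exponential indeterminate forms, take the natural log:
  Let L = lim(x→0) (4x)^(sin(6x))
  Then ln(L) = lim(x→0) [exponent × ln(base)]
  Evaluate using L'Hôpital or standard limits, then exponentiate.
  L = 1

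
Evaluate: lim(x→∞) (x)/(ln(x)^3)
This is an ∞/∞ indeterminate form.

Apply L'Hôpital's rule: differentiate numerator and denominator separately.
  f(x) = x   ⇒   f'(x) = 1
  g(x) = ln(x)^3   ⇒   g'(x) = 3·ln(x)^2/x
  lim(x→∞) f'(x)/g'(x) = lim(x→∞) (1)/(3·ln(x)^2/x)
  = ∞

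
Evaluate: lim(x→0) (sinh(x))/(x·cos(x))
This is a 0/0 indeterminate form.

Apply L'Hôpital's rule: differentiate numerator and denominator separately.
  f(x) = sinh(x)   ⇒   f'(x) = cosh(x)
  g(x) = x·cos(x)   ⇒   g'(x) = -x·sin(x) + cos(x)
  lim(x→0) f'(x)/g'(x) = lim(x→0) (cosh(x))/(-x·sin(x) + cos(x))
  = 1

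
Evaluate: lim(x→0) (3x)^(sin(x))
This is an exponential indeterminate form.

For exponential indeterminate forms, take the natural log:
  Let L = lim(x→0) (3x)^(sin(x))
  Then ln(L) = lim(x→0) [exponent × ln(base)]
  Evaluate using L'Hôpital or standard limits, then exponentiate.
  L = 1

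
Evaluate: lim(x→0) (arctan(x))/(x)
This is a 0/0 indeterminate form.

Apply L'Hôpital's rule: differentiate numerator and denominator separately.
  f(x) = atan(x)   ⇒   f'(x) = 1/(x^2 + 1)
  g(x) = x   ⇒   g'(x) = 1
  lim(x→0) f'(x)/g'(x) = lim(x→0) (1/(x^2 + 1))/(1)
  = 1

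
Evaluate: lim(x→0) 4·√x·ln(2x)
This is a 0·∞ indeterminate form.

Rewrite 0·∞ as a quotient (0/0 or ∞/∞ form), then apply L'Hôpital's rule:
  lim(x→0) 4·√x·ln(2x) = 0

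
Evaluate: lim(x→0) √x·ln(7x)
This is a 0·∞ indeterminate form.

Rewrite 0·∞ as a quotient (0/0 or ∞/∞ form), then apply L'Hôpital's rule:
  lim(x→0) √x·ln(7x) = 0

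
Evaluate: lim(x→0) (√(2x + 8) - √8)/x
This is a standard limit.

Factor or rationalize the expression:
  lim(x→0) (√(2x + 8) - √8)/x = sqrt(2)/4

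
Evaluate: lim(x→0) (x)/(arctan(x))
This is a 0/0 indeterminate form.

Apply L'Hôpital's rule: differentiate numerator and denominator separately.
  f(x) = x   ⇒   f'(x) = 1
  g(x) = atan(x)   ⇒   g'(x) = 1/(x^2 + 1)
  lim(x→0) f'(x)/g'(x) = lim(x→0) (1)/(1/(x^2 + 1))
  = 1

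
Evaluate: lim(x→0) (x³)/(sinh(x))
This is a 0/0 indeterminate form.

Apply L'Hôpital's rule: differentiate numerator and denominator separately.
  f(x) = x^3   ⇒   f'(x) = 3·x^2
  g(x) = sinh(x)   ⇒   g'(x) = cosh(x)
  lim(x→0) f'(x)/g'(x) = lim(x→0) (3·x^2)/(cosh(x))
  = 0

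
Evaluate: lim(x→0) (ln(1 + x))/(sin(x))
This is a 0/0 indeterminate form.

Apply L'Hôpital's rule: differentiate numerator and denominator separately.
  f(x) = ln(x + 1)   ⇒   f'(x) = 1/(x + 1)
  g(x) = sin(x)   ⇒   g'(x) = cos(x)
  lim(x→0) f'(x)/g'(x) = lim(x→0) (1/(x + 1))/(cos(x))
  = 1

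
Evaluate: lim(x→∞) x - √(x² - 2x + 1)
This is an ∞-∞ indeterminate form.

Combine fractions or rationalize to convert ∞-∞ to 0/0 form:
  lim(x→∞) x - √(x² - 2x + 1) = 1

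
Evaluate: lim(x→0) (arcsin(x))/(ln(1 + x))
This is a 0/0 indeterminate form.

Apply L'Hôpital's rule: differentiate numerator and denominator separately.
  f(x) = asin(x)   ⇒   f'(x) = 1/sqrt(1 - x^2)
  g(x) = ln(x + 1)   ⇒   g'(x) = 1/(x + 1)
  lim(x→0) f'(x)/g'(x) = lim(x→0) (1/sqrt(1 - x^2))/(1/(x + 1))
  = 1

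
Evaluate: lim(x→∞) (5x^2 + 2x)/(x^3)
This is an ∞/∞ indeterminate form.

Apply L'Hôpital's rule: differentiate numerator and denominator separately.
  f(x) = 5·x^2 + 2·x   ⇒   f'(x) = 10·x + 2
  g(x) = x^3   ⇒   g'(x) = 3·x^2
  lim(x→∞) f'(x)/g'(x) = lim(x→∞) (10·x + 2)/(3·x^2)
  = 0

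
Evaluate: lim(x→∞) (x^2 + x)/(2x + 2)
This is an ∞/∞ indeterminate form.

Apply L'Hôpital's rule: differentiate numerator and denominator separately.
  f(x) = x^2 + x   ⇒   f'(x) = 2·x + 1
  g(x) = 2·x + 2   ⇒   g'(x) = 2
  lim(x→∞) f'(x)/g'(x) = lim(x→∞) (2·x + 1)/(2)
  = ∞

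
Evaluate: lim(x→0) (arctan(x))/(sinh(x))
This is a 0/0 indeterminate form.

Apply L'Hôpital's rule: differentiate numerator and denominator separately.
  f(x) = atan(x)   ⇒   f'(x) = 1/(x^2 + 1)
  g(x) = sinh(x)   ⇒   g'(x) = cosh(x)
  lim(x→0) f'(x)/g'(x) = lim(x→0) (1/(x^2 + 1))/(cosh(x))
  = 1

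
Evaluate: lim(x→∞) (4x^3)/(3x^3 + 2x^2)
This is an ∞/∞ indeterminate form.

Apply L'Hôpital's rule: differentiate numerator and denominator separately.
  f(x) = 4·x^3   ⇒   f'(x) = 12·x^2
  g(x) = 3·x^3 + 2·x^2   ⇒   g'(x) = 9·x^2 + 4·x
  lim(x→∞) f'(x)/g'(x) = lim(x→∞) (12·x^2)/(9·x^2 + 4·x)
  = 4/3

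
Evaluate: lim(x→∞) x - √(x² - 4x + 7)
This is an ∞-∞ indeterminate form.

Combine fractions or rationalize to convert ∞-∞ to 0/0 form:
  lim(x→∞) x - √(x² - 4x + 7) = 2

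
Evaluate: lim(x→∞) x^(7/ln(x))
This is an exponential indeterminate form.

For exponential indeterminate forms, take the natural log:
  Let L = lim(x→∞) x^(7/ln(x))
  Then ln(L) = lim(x→∞) [exponent × ln(base)]
  Evaluate using L'Hôpital or standard limits, then exponentiate.
  L = e^(7)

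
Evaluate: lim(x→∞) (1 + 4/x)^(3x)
This is an exponential indeterminate form.

For exponential indeterminate forms, take the natural log:
  Let L = lim(x→∞) (1 + 4/x)^(3x)
  Then ln(L) = lim(x→∞) [exponent × ln(base)]
  Evaluate using L'Hôpital or standard limits, then exponentiate.
  L = e^(12)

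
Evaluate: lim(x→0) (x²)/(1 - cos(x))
This is a 0/0 indeterminate form.

Apply L'Hôpital's rule: differentiate numerator and denominator separately.
  f(x) = x^2   ⇒   f'(x) = 2·x
  g(x) = 1 - cos(x)   ⇒   g'(x) = sin(x)
  lim(x→0) f'(x)/g'(x) = lim(x→0) (2·x)/(sin(x))
  = 2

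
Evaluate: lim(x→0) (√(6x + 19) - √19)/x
This is a standard limit.

Factor or rationalize the expression:
  lim(x→0) (√(6x + 19) - √19)/x = 3·sqrt(19)/19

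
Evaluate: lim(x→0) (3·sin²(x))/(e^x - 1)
This is a 0/0 indeterminate form.

Apply L'Hôpital's rule: differentiate numerator and denominator separately.
  f(x) = 3·sin(x)^2   ⇒   f'(x) = 6·sin(x)·cos(x)
  g(x) = e^(x) - 1   ⇒   g'(x) = e^(x)
  lim(x→0) f'(x)/g'(x) = lim(x→0) (6·sin(x)·cos(x))/(e^(x))
  = 0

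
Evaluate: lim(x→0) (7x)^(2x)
This is an exponential indeterminate form.

For exponential indeterminate forms, take the natural log:
  Let L = lim(x→0) (7x)^(2x)
  Then ln(L) = lim(x→0) [exponent × ln(base)]
  Evaluate using L'Hôpital or standard limits, then exponentiate.
  L = 1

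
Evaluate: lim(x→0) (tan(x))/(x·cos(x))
This is a 0/0 indeterminate form.

Apply L'Hôpital's rule: differentiate numerator and denominator separately.
  f(x) = tan(x)   ⇒   f'(x) = tan(x)^2 + 1
  g(x) = x·cos(x)   ⇒   g'(x) = -x·sin(x) + cos(x)
  lim(x→0) f'(x)/g'(x) = lim(x→0) (tan(x)^2 + 1)/(-x·sin(x) + cos(x))
  = 1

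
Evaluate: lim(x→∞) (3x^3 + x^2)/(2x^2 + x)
This is an ∞/∞ indeterminate form.

Apply L'Hôpital's rule: differentiate numerator and denominator separately.
  f(x) = 3·x^3 + x^2   ⇒   f'(x) = 9·x^2 + 2·x
  g(x) = 2·x^2 + x   ⇒   g'(x) = 4·x + 1
  lim(x→∞) f'(x)/g'(x) = lim(x→∞) (9·x^2 + 2·x)/(4·x + 1)
  = ∞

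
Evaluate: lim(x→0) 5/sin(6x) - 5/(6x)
This is an ∞-∞ indeterminate form.

Combine fractions or rationalize to convert ∞-∞ to 0/0 form:
  lim(x→0) 5/sin(6x) - 5/(6x) = 0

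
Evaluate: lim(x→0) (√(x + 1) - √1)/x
This is a standard limit.

Factor or rationalize the expression:
  lim(x→0) (√(x + 1) - √1)/x = 1/2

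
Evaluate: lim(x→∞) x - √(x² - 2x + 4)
This is an ∞-∞ indeterminate form.

Combine fractions or rationalize to convert ∞-∞ to 0/0 form:
  lim(x→∞) x - √(x² - 2x + 4) = 1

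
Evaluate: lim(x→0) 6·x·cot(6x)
This is a 0·∞ indeterminate form.

Rewrite 0·∞ as a quotient (0/0 or ∞/∞ form), then apply L'Hôpital's rule:
  lim(x→0) 6·x·cot(6x) = 1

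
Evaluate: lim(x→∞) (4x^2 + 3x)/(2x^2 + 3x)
This is an ∞/∞ indeterminate form.

Apply L'Hôpital's rule: differentiate numerator and denominator separately.
  f(x) = 4·x^2 + 3·x   ⇒   f'(x) = 8·x + 3
  g(x) = 2·x^2 + 3·x   ⇒   g'(x) = 4·x + 3
  lim(x→∞) f'(x)/g'(x) = lim(x→∞) (8·x + 3)/(4·x + 3)
  = 2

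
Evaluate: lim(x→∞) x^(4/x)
This is an exponential indeterminate form.

For exponential indeterminate forms, take the natural log:
  Let L = lim(x→∞) x^(4/x)
  Then ln(L) = lim(x→∞) [exponent × ln(base)]
  Evaluate using L'Hôpital or standard limits, then exponentiate.
  L = 1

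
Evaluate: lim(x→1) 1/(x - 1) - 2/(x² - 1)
This is an ∞-∞ indeterminate form.

Combine fractions or rationalize to convert ∞-∞ to 0/0 form:
  lim(x→1) 1/(x - 1) - 2/(x² - 1) = 1/2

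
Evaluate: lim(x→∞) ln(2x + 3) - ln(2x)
This is an ∞-∞ indeterminate form.

Combine fractions or rationalize to convert ∞-∞ to 0/0 form:
  lim(x→∞) ln(2x + 3) - ln(2x) = 0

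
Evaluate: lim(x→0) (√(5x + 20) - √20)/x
This is a standard limit.

Factor or rationalize the expression:
  lim(x→0) (√(5x + 20) - √20)/x = sqrt(5)/4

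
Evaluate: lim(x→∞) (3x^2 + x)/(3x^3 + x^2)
This is an ∞/∞ indeterminate form.

Apply L'Hôpital's rule: differentiate numerator and denominator separately.
  f(x) = 3·x^2 + x   ⇒   f'(x) = 6·x + 1
  g(x) = 3·x^3 + x^2   ⇒   g'(x) = 9·x^2 + 2·x
  lim(x→∞) f'(x)/g'(x) = lim(x→∞) (6·x + 1)/(9·x^2 + 2·x)
  = 0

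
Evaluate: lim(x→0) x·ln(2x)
This is a 0·∞ indeterminate form.

Rewrite 0·∞ as a quotient (0/0 or ∞/∞ form), then apply L'Hôpital's rule:
  lim(x→0) x·ln(2x) = 0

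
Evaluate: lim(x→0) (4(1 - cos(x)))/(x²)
This is a 0/0 indeterminate form.

Apply L'Hôpital's rule: differentiate numerator and denominator separately.
  f(x) = 4 - 4·cos(x)   ⇒   f'(x) = 4·sin(x)
  g(x) = x^2   ⇒   g'(x) = 2·x
  lim(x→0) f'(x)/g'(x) = lim(x→0) (4·sin(x))/(2·x)
  = 2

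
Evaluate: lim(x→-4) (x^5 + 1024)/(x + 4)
This is a standard limit.

Factor or rationalize the expression:
  lim(x→-4) (x^5 + 1024)/(x + 4) = 1280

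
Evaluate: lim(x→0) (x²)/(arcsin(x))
This is a 0/0 indeterminate form.

Apply L'Hôpital's rule: differentiate numerator and denominator separately.
  f(x) = x^2   ⇒   f'(x) = 2·x
  g(x) = asin(x)   ⇒   g'(x) = 1/sqrt(1 - x^2)
  lim(x→0) f'(x)/g'(x) = lim(x→0) (2·x)/(1/sqrt(1 - x^2))
  = 0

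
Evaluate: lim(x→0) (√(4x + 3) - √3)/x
This is a standard limit.

Factor or rationalize the expression:
  lim(x→0) (√(4x + 3) - √3)/x = 2·sqrt(3)/3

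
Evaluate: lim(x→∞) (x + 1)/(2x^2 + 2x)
This is an ∞/∞ indeterminate form.

Apply L'Hôpital's rule: differentiate numerator and denominator separately.
  f(x) = x + 1   ⇒   f'(x) = 1
  g(x) = 2·x^2 + 2·x   ⇒   g'(x) = 4·x + 2
  lim(x→∞) f'(x)/g'(x) = lim(x→∞) (1)/(4·x + 2)
  = 0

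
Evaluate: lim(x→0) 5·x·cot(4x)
This is a 0·∞ indeterminate form.

Rewrite 0·∞ as a quotient (0/0 or ∞/∞ form), then apply L'Hôpital's rule:
  lim(x→0) 5·x·cot(4x) = 5/4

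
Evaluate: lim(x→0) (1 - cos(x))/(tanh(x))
This is a 0/0 indeterminate form.

Apply L'Hôpital's rule: differentiate numerator and denominator separately.
  f(x) = 1 - cos(x)   ⇒   f'(x) = sin(x)
  g(x) = tanh(x)   ⇒   g'(x) = 1 - tanh(x)^2
  lim(x→0) f'(x)/g'(x) = lim(x→0) (sin(x))/(1 - tanh(x)^2)
  = 0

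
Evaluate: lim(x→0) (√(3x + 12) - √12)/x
This is a standard limit.

Factor or rationalize the expression:
  lim(x→0) (√(3x + 12) - √12)/x = sqrt(3)/4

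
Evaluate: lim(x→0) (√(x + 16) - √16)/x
This is a standard limit.

Factor or rationalize the expression:
  lim(x→0) (√(x + 16) - √16)/x = 1/8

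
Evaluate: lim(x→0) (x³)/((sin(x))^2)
This is a 0/0 indeterminate form.

Apply L'Hôpital's rule: differentiate numerator and denominator separately.
  f(x) = x^3   ⇒   f'(x) = 3·x^2
  g(x) = sin(x)^2   ⇒   g'(x) = 2·sin(x)·cos(x)
  lim(x→0) f'(x)/g'(x) = lim(x→0) (3·x^2)/(2·sin(x)·cos(x))
  = 0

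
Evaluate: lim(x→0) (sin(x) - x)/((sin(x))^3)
This is a 0/0 indeterminate form.

Apply L'Hôpital's rule: differentiate numerator and denominator separately.
  f(x) = -x + sin(x)   ⇒   f'(x) = cos(x) - 1
  g(x) = sin(x)^3   ⇒   g'(x) = 3·sin(x)^2·cos(x)
  lim(x→0) f'(x)/g'(x) = lim(x→0) (cos(x) - 1)/(3·sin(x)^2·cos(x))
  = -1/6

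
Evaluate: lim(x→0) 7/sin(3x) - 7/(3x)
This is an ∞-∞ indeterminate form.

Combine fractions or rationalize to convert ∞-∞ to 0/0 form:
  lim(x→0) 7/sin(3x) - 7/(3x) = 0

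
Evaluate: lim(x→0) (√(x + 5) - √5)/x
This is a standard limit.

Factor or rationalize the expression:
  lim(x→0) (√(x + 5) - √5)/x = sqrt(5)/10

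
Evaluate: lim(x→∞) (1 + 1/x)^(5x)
This is an exponential indeterminate form.

For exponential indeterminate forms, take the natural log:
  Let L = lim(x→∞) (1 + 1/x)^(5x)
  Then ln(L) = lim(x→∞) [exponent × ln(base)]
  Evaluate using L'Hôpital or standard limits, then exponentiate.
  L = e^(5)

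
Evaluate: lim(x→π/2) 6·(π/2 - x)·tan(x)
This is a 0·∞ indeterminate form.

Rewrite 0·∞ as a quotient (0/0 or ∞/∞ form), then apply L'Hôpital's rule:
  lim(x→π/2) 6·(π/2 - x)·tan(x) = 6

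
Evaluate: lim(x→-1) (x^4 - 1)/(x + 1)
This is a standard limit.

Factor or rationalize the expression:
  lim(x→-1) (x^4 - 1)/(x + 1) = -4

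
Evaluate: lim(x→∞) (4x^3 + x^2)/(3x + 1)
This is an ∞/∞ indeterminate form.

Apply L'Hôpital's rule: differentiate numerator and denominator separately.
  f(x) = 4·x^3 + x^2   ⇒   f'(x) = 12·x^2 + 2·x
  g(x) = 3·x + 1   ⇒   g'(x) = 3
  lim(x→∞) f'(x)/g'(x) = lim(x→∞) (12·x^2 + 2·x)/(3)
  = ∞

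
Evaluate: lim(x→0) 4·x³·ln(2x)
This is a 0·∞ indeterminate form.

Rewrite 0·∞ as a quotient (0/0 or ∞/∞ form), then apply L'Hôpital's rule:
  lim(x→0) 4·x³·ln(2x) = 0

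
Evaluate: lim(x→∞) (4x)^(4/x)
This is an exponential indeterminate form.

For exponential indeterminate forms, take the natural log:
  Let L = lim(x→∞) (4x)^(4/x)
  Then ln(L) = lim(x→∞) [exponent × ln(base)]
  Evaluate using L'Hôpital or standard limits, then exponentiate.
  L = 1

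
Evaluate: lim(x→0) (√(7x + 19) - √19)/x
This is a standard limit.

Factor or rationalize the expression:
  lim(x→0) (√(7x + 19) - √19)/x = 7·sqrt(19)/38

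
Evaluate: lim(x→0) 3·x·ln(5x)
This is a 0·∞ indeterminate form.

Rewrite 0·∞ as a quotient (0/0 or ∞/∞ form), then apply L'Hôpital's rule:
  lim(x→0) 3·x·ln(5x) = 0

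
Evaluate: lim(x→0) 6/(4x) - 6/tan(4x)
This is an ∞-∞ indeterminate form.

Combine fractions or rationalize to convert ∞-∞ to 0/0 form:
  lim(x→0) 6/(4x) - 6/tan(4x) = 0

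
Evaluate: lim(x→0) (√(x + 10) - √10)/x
This is a standard limit.

Factor or rationalize the expression:
  lim(x→0) (√(x + 10) - √10)/x = sqrt(10)/20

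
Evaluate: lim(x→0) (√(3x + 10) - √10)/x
This is a standard limit.

Factor or rationalize the expression:
  lim(x→0) (√(3x + 10) - √10)/x = 3·sqrt(10)/20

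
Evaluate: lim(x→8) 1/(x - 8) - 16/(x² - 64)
This is an ∞-∞ indeterminate form.

Combine fractions or rationalize to convert ∞-∞ to 0/0 form:
  lim(x→8) 1/(x - 8) - 16/(x² - 64) = 1/16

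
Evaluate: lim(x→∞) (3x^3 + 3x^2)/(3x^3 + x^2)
This is an ∞/∞ indeterminate form.

Apply L'Hôpital's rule: differentiate numerator and denominator separately.
  f(x) = 3·x^3 + 3·x^2   ⇒   f'(x) = 9·x^2 + 6·x
  g(x) = 3·x^3 + x^2   ⇒   g'(x) = 9·x^2 + 2·x
  lim(x→∞) f'(x)/g'(x) = lim(x→∞) (9·x^2 + 6·x)/(9·x^2 + 2·x)
  = 1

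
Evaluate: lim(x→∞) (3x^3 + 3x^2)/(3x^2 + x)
This is an ∞/∞ indeterminate form.

Apply L'Hôpital's rule: differentiate numerator and denominator separately.
  f(x) = 3·x^3 + 3·x^2   ⇒   f'(x) = 9·x^2 + 6·x
  g(x) = 3·x^2 + x   ⇒   g'(x) = 6·x + 1
  lim(x→∞) f'(x)/g'(x) = lim(x→∞) (9·x^2 + 6·x)/(6·x + 1)
  = ∞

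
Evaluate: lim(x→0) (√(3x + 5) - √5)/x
This is a standard limit.

Factor or rationalize the expression:
  lim(x→0) (√(3x + 5) - √5)/x = 3·sqrt(5)/10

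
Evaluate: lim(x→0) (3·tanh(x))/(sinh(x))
This is a 0/0 indeterminate form.

Apply L'Hôpital's rule: differentiate numerator and denominator separately.
  f(x) = 3·tanh(x)   ⇒   f'(x) = 3 - 3·tanh(x)^2
  g(x) = sinh(x)   ⇒   g'(x) = cosh(x)
  lim(x→0) f'(x)/g'(x) = lim(x→0) (3 - 3·tanh(x)^2)/(cosh(x))
  = 3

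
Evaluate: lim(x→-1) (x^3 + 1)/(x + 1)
This is a standard limit.

Factor or rationalize the expression:
  lim(x→-1) (x^3 + 1)/(x + 1) = 3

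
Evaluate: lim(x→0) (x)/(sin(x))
This is a 0/0 indeterminate form.

Apply L'Hôpital's rule: differentiate numerator and denominator separately.
  f(x) = x   ⇒   f'(x) = 1
  g(x) = sin(x)   ⇒   g'(x) = cos(x)
  lim(x→0) f'(x)/g'(x) = lim(x→0) (1)/(cos(x))
  = 1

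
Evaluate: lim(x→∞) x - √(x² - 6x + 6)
This is an ∞-∞ indeterminate form.

Combine fractions or rationalize to convert ∞-∞ to 0/0 form:
  lim(x→∞) x - √(x² - 6x + 6) = 3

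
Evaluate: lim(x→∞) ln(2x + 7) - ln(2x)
This is an ∞-∞ indeterminate form.

Combine fractions or rationalize to convert ∞-∞ to 0/0 form:
  lim(x→∞) ln(2x + 7) - ln(2x) = 0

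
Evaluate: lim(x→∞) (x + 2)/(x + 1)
This is an ∞/∞ indeterminate form.

Apply L'Hôpital's rule: differentiate numerator and denominator separately.
  f(x) = x + 2   ⇒   f'(x) = 1
  g(x) = x + 1   ⇒   g'(x) = 1
  lim(x→∞) f'(x)/g'(x) = lim(x→∞) (1)/(1)
  = 1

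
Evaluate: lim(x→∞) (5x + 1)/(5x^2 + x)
This is an ∞/∞ indeterminate form.

Apply L'Hôpital's rule: differentiate numerator and denominator separately.
  f(x) = 5·x + 1   ⇒   f'(x) = 5
  g(x) = 5·x^2 + x   ⇒   g'(x) = 10·x + 1
  lim(x→∞) f'(x)/g'(x) = lim(x→∞) (5)/(10·x + 1)
  = 0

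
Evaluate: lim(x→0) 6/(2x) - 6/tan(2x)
This is an ∞-∞ indeterminate form.

Combine fractions or rationalize to convert ∞-∞ to 0/0 form:
  lim(x→0) 6/(2x) - 6/tan(2x) = 0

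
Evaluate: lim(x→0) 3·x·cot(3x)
This is a 0·∞ indeterminate form.

Rewrite 0·∞ as a quotient (0/0 or ∞/∞ form), then apply L'Hôpital's rule:
  lim(x→0) 3·x·cot(3x) = 1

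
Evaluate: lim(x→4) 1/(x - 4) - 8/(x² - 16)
This is an ∞-∞ indeterminate form.

Combine fractions or rationalize to convert ∞-∞ to 0/0 form:
  lim(x→4) 1/(x - 4) - 8/(x² - 16) = 1/8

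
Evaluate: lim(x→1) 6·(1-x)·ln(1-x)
This is a 0·∞ indeterminate form.

Rewrite 0·∞ as a quotient (0/0 or ∞/∞ form), then apply L'Hôpital's rule:
  lim(x→1) 6·(1-x)·ln(1-x) = 0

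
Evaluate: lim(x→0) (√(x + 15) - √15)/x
This is a standard limit.

Factor or rationalize the expression:
  lim(x→0) (√(x + 15) - √15)/x = sqrt(15)/30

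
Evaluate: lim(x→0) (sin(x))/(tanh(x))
This is a 0/0 indeterminate form.

Apply L'Hôpital's rule: differentiate numerator and denominator separately.
  f(x) = sin(x)   ⇒   f'(x) = cos(x)
  g(x) = tanh(x)   ⇒   g'(x) = 1 - tanh(x)^2
  lim(x→0) f'(x)/g'(x) = lim(x→0) (cos(x))/(1 - tanh(x)^2)
  = 1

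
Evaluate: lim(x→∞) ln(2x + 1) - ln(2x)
This is an ∞-∞ indeterminate form.

Combine fractions or rationalize to convert ∞-∞ to 0/0 form:
  lim(x→∞) ln(2x + 1) - ln(2x) = 0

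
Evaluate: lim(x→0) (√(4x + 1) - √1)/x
This is a standard limit.

Factor or rationalize the expression:
  lim(x→0) (√(4x + 1) - √1)/x = 2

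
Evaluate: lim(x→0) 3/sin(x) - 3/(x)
This is an ∞-∞ indeterminate form.

Combine fractions or rationalize to convert ∞-∞ to 0/0 form:
  lim(x→0) 3/sin(x) - 3/(x) = 0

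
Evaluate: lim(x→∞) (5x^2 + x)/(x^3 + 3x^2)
This is an ∞/∞ indeterminate form.

Apply L'Hôpital's rule: differentiate numerator and denominator separately.
  f(x) = 5·x^2 + x   ⇒   f'(x) = 10·x + 1
  g(x) = x^3 + 3·x^2   ⇒   g'(x) = 3·x^2 + 6·x
  lim(x→∞) f'(x)/g'(x) = lim(x→∞) (10·x + 1)/(3·x^2 + 6·x)
  = 0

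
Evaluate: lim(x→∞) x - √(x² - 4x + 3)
This is an ∞-∞ indeterminate form.

Combine fractions or rationalize to convert ∞-∞ to 0/0 form:
  lim(x→∞) x - √(x² - 4x + 3) = 2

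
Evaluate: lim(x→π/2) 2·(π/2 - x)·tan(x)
This is a 0·∞ indeterminate form.

Rewrite 0·∞ as a quotient (0/0 or ∞/∞ form), then apply L'Hôpital's rule:
  lim(x→π/2) 2·(π/2 - x)·tan(x) = 2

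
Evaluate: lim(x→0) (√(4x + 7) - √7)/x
This is a standard limit.

Factor or rationalize the expression:
  lim(x→0) (√(4x + 7) - √7)/x = 2·sqrt(7)/7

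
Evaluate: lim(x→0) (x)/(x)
This is a 0/0 indeterminate form.

Apply L'Hôpital's rule: differentiate numerator and denominator separately.
  f(x) = x   ⇒   f'(x) = 1
  g(x) = x   ⇒   g'(x) = 1
  lim(x→0) f'(x)/g'(x) = lim(x→0) (1)/(1)
  = 1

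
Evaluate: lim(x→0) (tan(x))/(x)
This is a 0/0 indeterminate form.

Apply L'Hôpital's rule: differentiate numerator and denominator separately.
  f(x) = tan(x)   ⇒   f'(x) = tan(x)^2 + 1
  g(x) = x   ⇒   g'(x) = 1
  lim(x→0) f'(x)/g'(x) = lim(x→0) (tan(x)^2 + 1)/(1)
  = 1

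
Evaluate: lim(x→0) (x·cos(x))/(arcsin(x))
This is a 0/0 indeterminate form.

Apply L'Hôpital's rule: differentiate numerator and denominator separately.
  f(x) = x·cos(x)   ⇒   f'(x) = -x·sin(x) + cos(x)
  g(x) = asin(x)   ⇒   g'(x) = 1/sqrt(1 - x^2)
  lim(x→0) f'(x)/g'(x) = lim(x→0) (-x·sin(x) + cos(x))/(1/sqrt(1 - x^2))
  = 1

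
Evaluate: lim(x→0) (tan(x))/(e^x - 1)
This is a 0/0 indeterminate form.

Apply L'Hôpital's rule: differentiate numerator and denominator separately.
  f(x) = tan(x)   ⇒   f'(x) = tan(x)^2 + 1
  g(x) = e^(x) - 1   ⇒   g'(x) = e^(x)
  lim(x→0) f'(x)/g'(x) = lim(x→0) (tan(x)^2 + 1)/(e^(x))
  = 1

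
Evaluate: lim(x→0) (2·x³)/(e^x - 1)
This is a 0/0 indeterminate form.

Apply L'Hôpital's rule: differentiate numerator and denominator separately.
  f(x) = 2·x^3   ⇒   f'(x) = 6·x^2
  g(x) = e^(x) - 1   ⇒   g'(x) = e^(x)
  lim(x→0) f'(x)/g'(x) = lim(x→0) (6·x^2)/(e^(x))
  = 0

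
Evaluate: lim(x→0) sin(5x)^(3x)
This is an exponential indeterminate form.

For exponential indeterminate forms, take the natural log:
  Let L = lim(x→0) sin(5x)^(3x)
  Then ln(L) = lim(x→0) [exponent × ln(base)]
  Evaluate using L'Hôpital or standard limits, then exponentiate.
  L = 1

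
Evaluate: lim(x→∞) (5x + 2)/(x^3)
This is an ∞/∞ indeterminate form.

Apply L'Hôpital's rule: differentiate numerator and denominator separately.
  f(x) = 5·x + 2   ⇒   f'(x) = 5
  g(x) = x^3   ⇒   g'(x) = 3·x^2
  lim(x→∞) f'(x)/g'(x) = lim(x→∞) (5)/(3·x^2)
  = 0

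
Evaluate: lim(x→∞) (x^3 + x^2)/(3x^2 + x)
This is an ∞/∞ indeterminate form.

Apply L'Hôpital's rule: differentiate numerator and denominator separately.
  f(x) = x^3 + x^2   ⇒   f'(x) = 3·x^2 + 2·x
  g(x) = 3·x^2 + x   ⇒   g'(x) = 6·x + 1
  lim(x→∞) f'(x)/g'(x) = lim(x→∞) (3·x^2 + 2·x)/(6·x + 1)
  = ∞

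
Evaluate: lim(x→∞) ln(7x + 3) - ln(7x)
This is an ∞-∞ indeterminate form.

Combine fractions or rationalize to convert ∞-∞ to 0/0 form:
  lim(x→∞) ln(7x + 3) - ln(7x) = 0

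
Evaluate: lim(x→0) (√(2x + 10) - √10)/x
This is a standard limit.

Factor or rationalize the expression:
  lim(x→0) (√(2x + 10) - √10)/x = sqrt(10)/10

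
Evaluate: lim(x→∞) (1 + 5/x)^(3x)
This is an exponential indeterminate form.

For exponential indeterminate forms, take the natural log:
  Let L = lim(x→∞) (1 + 5/x)^(3x)
  Then ln(L) = lim(x→∞) [exponent × ln(base)]
  Evaluate using L'Hôpital or standard limits, then exponentiate.
  L = e^(15)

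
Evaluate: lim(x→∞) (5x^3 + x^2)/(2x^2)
This is an ∞/∞ indeterminate form.

Apply L'Hôpital's rule: differentiate numerator and denominator separately.
  f(x) = 5·x^3 + x^2   ⇒   f'(x) = 15·x^2 + 2·x
  g(x) = 2·x^2   ⇒   g'(x) = 4·x
  lim(x→∞) f'(x)/g'(x) = lim(x→∞) (15·x^2 + 2·x)/(4·x)
  = ∞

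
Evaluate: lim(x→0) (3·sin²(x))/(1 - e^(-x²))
This is a 0/0 indeterminate form.

Apply L'Hôpital's rule: differentiate numerator and denominator separately.
  f(x) = 3·sin(x)^2   ⇒   f'(x) = 6·sin(x)·cos(x)
  g(x) = 1 - e^(-x^2)   ⇒   g'(x) = 2·x·e^(-x^2)
  lim(x→0) f'(x)/g'(x) = lim(x→0) (6·sin(x)·cos(x))/(2·x·e^(-x^2))
  = 3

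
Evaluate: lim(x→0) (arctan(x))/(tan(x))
This is a 0/0 indeterminate form.

Apply L'Hôpital's rule: differentiate numerator and denominator separately.
  f(x) = atan(x)   ⇒   f'(x) = 1/(x^2 + 1)
  g(x) = tan(x)   ⇒   g'(x) = tan(x)^2 + 1
  lim(x→0) f'(x)/g'(x) = lim(x→0) (1/(x^2 + 1))/(tan(x)^2 + 1)
  = 1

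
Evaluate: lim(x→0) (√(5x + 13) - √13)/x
This is a standard limit.

Factor or rationalize the expression:
  lim(x→0) (√(5x + 13) - √13)/x = 5·sqrt(13)/26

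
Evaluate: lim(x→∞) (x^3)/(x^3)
This is an ∞/∞ indeterminate form.

Apply L'Hôpital's rule: differentiate numerator and denominator separately.
  f(x) = x^3   ⇒   f'(x) = 3·x^2
  g(x) = x^3   ⇒   g'(x) = 3·x^2
  lim(x→∞) f'(x)/g'(x) = lim(x→∞) (3·x^2)/(3·x^2)
  = 1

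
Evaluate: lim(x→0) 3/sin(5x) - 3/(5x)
This is an ∞-∞ indeterminate form.

Combine fractions or rationalize to convert ∞-∞ to 0/0 form:
  lim(x→0) 3/sin(5x) - 3/(5x) = 0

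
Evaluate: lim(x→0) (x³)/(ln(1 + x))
This is a 0/0 indeterminate form.

Apply L'Hôpital's rule: differentiate numerator and denominator separately.
  f(x) = x^3   ⇒   f'(x) = 3·x^2
  g(x) = ln(x + 1)   ⇒   g'(x) = 1/(x + 1)
  lim(x→0) f'(x)/g'(x) = lim(x→0) (3·x^2)/(1/(x + 1))
  = 0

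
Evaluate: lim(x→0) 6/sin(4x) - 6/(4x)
This is an ∞-∞ indeterminate form.

Combine fractions or rationalize to convert ∞-∞ to 0/0 form:
  lim(x→0) 6/sin(4x) - 6/(4x) = 0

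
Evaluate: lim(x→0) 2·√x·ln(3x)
This is a 0·∞ indeterminate form.

Rewrite 0·∞ as a quotient (0/0 or ∞/∞ form), then apply L'Hôpital's rule:
  lim(x→0) 2·√x·ln(3x) = 0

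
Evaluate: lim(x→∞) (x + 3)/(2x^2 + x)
This is an ∞/∞ indeterminate form.

Apply L'Hôpital's rule: differentiate numerator and denominator separately.
  f(x) = x + 3   ⇒   f'(x) = 1
  g(x) = 2·x^2 + x   ⇒   g'(x) = 4·x + 1
  lim(x→∞) f'(x)/g'(x) = lim(x→∞) (1)/(4·x + 1)
  = 0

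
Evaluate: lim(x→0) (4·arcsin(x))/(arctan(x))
This is a 0/0 indeterminate form.

Apply L'Hôpital's rule: differentiate numerator and denominator separately.
  f(x) = 4·asin(x)   ⇒   f'(x) = 4/sqrt(1 - x^2)
  g(x) = atan(x)   ⇒   g'(x) = 1/(x^2 + 1)
  lim(x→0) f'(x)/g'(x) = lim(x→0) (4/sqrt(1 - x^2))/(1/(x^2 + 1))
  = 4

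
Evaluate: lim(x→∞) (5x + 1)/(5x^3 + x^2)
This is an ∞/∞ indeterminate form.

Apply L'Hôpital's rule: differentiate numerator and denominator separately.
  f(x) = 5·x + 1   ⇒   f'(x) = 5
  g(x) = 5·x^3 + x^2   ⇒   g'(x) = 15·x^2 + 2·x
  lim(x→∞) f'(x)/g'(x) = lim(x→∞) (5)/(15·x^2 + 2·x)
  = 0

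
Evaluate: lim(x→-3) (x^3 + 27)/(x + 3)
This is a standard limit.

Factor or rationalize the expression:
  lim(x→-3) (x^3 + 27)/(x + 3) = 27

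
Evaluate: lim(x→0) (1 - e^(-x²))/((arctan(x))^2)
This is a 0/0 indeterminate form.

Apply L'Hôpital's rule: differentiate numerator and denominator separately.
  f(x) = 1 - e^(-x^2)   ⇒   f'(x) = 2·x·e^(-x^2)
  g(x) = atan(x)^2   ⇒   g'(x) = 2·atan(x)/(x^2 + 1)
  lim(x→0) f'(x)/g'(x) = lim(x→0) (2·x·e^(-x^2))/(2·atan(x)/(x^2 + 1))
  = 1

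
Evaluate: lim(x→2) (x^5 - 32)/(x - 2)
This is a standard limit.

Factor or rationalize the expression:
  lim(x→2) (x^5 - 32)/(x - 2) = 80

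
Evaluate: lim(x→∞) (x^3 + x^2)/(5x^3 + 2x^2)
This is an ∞/∞ indeterminate form.

Apply L'Hôpital's rule: differentiate numerator and denominator separately.
  f(x) = x^3 + x^2   ⇒   f'(x) = 3·x^2 + 2·x
  g(x) = 5·x^3 + 2·x^2   ⇒   g'(x) = 15·x^2 + 4·x
  lim(x→∞) f'(x)/g'(x) = lim(x→∞) (3·x^2 + 2·x)/(15·x^2 + 4·x)
  = 1/5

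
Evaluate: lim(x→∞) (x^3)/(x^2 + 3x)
This is an ∞/∞ indeterminate form.

Apply L'Hôpital's rule: differentiate numerator and denominator separately.
  f(x) = x^3   ⇒   f'(x) = 3·x^2
  g(x) = x^2 + 3·x   ⇒   g'(x) = 2·x + 3
  lim(x→∞) f'(x)/g'(x) = lim(x→∞) (3·x^2)/(2·x + 3)
  = ∞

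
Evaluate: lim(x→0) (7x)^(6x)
This is an exponential indeterminate form.

For exponential indeterminate forms, take the natural log:
  Let L = lim(x→0) (7x)^(6x)
  Then ln(L) = lim(x→0) [exponent × ln(base)]
  Evaluate using L'Hôpital or standard limits, then exponentiate.
  L = 1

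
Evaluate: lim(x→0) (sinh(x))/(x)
This is a 0/0 indeterminate form.

Apply L'Hôpital's rule: differentiate numerator and denominator separately.
  f(x) = sinh(x)   ⇒   f'(x) = cosh(x)
  g(x) = x   ⇒   g'(x) = 1
  lim(x→0) f'(x)/g'(x) = lim(x→0) (cosh(x))/(1)
  = 1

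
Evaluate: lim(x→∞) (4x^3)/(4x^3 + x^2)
This is an ∞/∞ indeterminate form.

Apply L'Hôpital's rule: differentiate numerator and denominator separately.
  f(x) = 4·x^3   ⇒   f'(x) = 12·x^2
  g(x) = 4·x^3 + x^2   ⇒   g'(x) = 12·x^2 + 2·x
  lim(x→∞) f'(x)/g'(x) = lim(x→∞) (12·x^2)/(12·x^2 + 2·x)
  = 1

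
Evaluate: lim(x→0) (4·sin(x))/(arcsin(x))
This is a 0/0 indeterminate form.

Apply L'Hôpital's rule: differentiate numerator and denominator separately.
  f(x) = 4·sin(x)   ⇒   f'(x) = 4·cos(x)
  g(x) = asin(x)   ⇒   g'(x) = 1/sqrt(1 - x^2)
  lim(x→0) f'(x)/g'(x) = lim(x→0) (4·cos(x))/(1/sqrt(1 - x^2))
  = 4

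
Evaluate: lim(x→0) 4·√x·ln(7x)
This is a 0·∞ indeterminate form.

Rewrite 0·∞ as a quotient (0/0 or ∞/∞ form), then apply L'Hôpital's rule:
  lim(x→0) 4·√x·ln(7x) = 0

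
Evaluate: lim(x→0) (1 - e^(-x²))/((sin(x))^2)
This is a 0/0 indeterminate form.

Apply L'Hôpital's rule: differentiate numerator and denominator separately.
  f(x) = 1 - e^(-x^2)   ⇒   f'(x) = 2·x·e^(-x^2)
  g(x) = sin(x)^2   ⇒   g'(x) = 2·sin(x)·cos(x)
  lim(x→0) f'(x)/g'(x) = lim(x→0) (2·x·e^(-x^2))/(2·sin(x)·cos(x))
  = 1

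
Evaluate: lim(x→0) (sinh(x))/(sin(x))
This is a 0/0 indeterminate form.

Apply L'Hôpital's rule: differentiate numerator and denominator separately.
  f(x) = sinh(x)   ⇒   f'(x) = cosh(x)
  g(x) = sin(x)   ⇒   g'(x) = cos(x)
  lim(x→0) f'(x)/g'(x) = lim(x→0) (cosh(x))/(cos(x))
  = 1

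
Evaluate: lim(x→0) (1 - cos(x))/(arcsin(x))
This is a 0/0 indeterminate form.

Apply L'Hôpital's rule: differentiate numerator and denominator separately.
  f(x) = 1 - cos(x)   ⇒   f'(x) = sin(x)
  g(x) = asin(x)   ⇒   g'(x) = 1/sqrt(1 - x^2)
  lim(x→0) f'(x)/g'(x) = lim(x→0) (sin(x))/(1/sqrt(1 - x^2))
  = 0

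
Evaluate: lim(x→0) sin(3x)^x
This is an exponential indeterminate form.

For exponential indeterminate forms, take the natural log:
  Let L = lim(x→0) sin(3x)^x
  Then ln(L) = lim(x→0) [exponent × ln(base)]
  Evaluate using L'Hôpital or standard limits, then exponentiate.
  L = 1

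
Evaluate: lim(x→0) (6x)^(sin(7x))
This is an exponential indeterminate form.

For exponential indeterminate forms, take the natural log:
  Let L = lim(x→0) (6x)^(sin(7x))
  Then ln(L) = lim(x→0) [exponent × ln(base)]
  Evaluate using L'Hôpital or standard limits, then exponentiate.
  L = 1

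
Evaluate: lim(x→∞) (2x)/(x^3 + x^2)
This is an ∞/∞ indeterminate form.

Apply L'Hôpital's rule: differentiate numerator and denominator separately.
  f(x) = 2·x   ⇒   f'(x) = 2
  g(x) = x^3 + x^2   ⇒   g'(x) = 3·x^2 + 2·x
  lim(x→∞) f'(x)/g'(x) = lim(x→∞) (2)/(3·x^2 + 2·x)
  = 0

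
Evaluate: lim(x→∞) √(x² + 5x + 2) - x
This is an ∞-∞ indeterminate form.

Combine fractions or rationalize to convert ∞-∞ to 0/0 form:
  lim(x→∞) √(x² + 5x + 2) - x = 5/2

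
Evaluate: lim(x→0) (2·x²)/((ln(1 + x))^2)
This is a 0/0 indeterminate form.

Apply L'Hôpital's rule: differentiate numerator and denominator separately.
  f(x) = 2·x^2   ⇒   f'(x) = 4·x
  g(x) = ln(x + 1)^2   ⇒   g'(x) = 2·ln(x + 1)/(x + 1)
  lim(x→0) f'(x)/g'(x) = lim(x→0) (4·x)/(2·ln(x + 1)/(x + 1))
  = 2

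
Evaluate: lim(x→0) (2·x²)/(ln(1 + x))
This is a 0/0 indeterminate form.

Apply L'Hôpital's rule: differentiate numerator and denominator separately.
  f(x) = 2·x^2   ⇒   f'(x) = 4·x
  g(x) = ln(x + 1)   ⇒   g'(x) = 1/(x + 1)
  lim(x→0) f'(x)/g'(x) = lim(x→0) (4·x)/(1/(x + 1))
  = 0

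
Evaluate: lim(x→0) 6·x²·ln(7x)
This is a 0·∞ indeterminate form.

Rewrite 0·∞ as a quotient (0/0 or ∞/∞ form), then apply L'Hôpital's rule:
  lim(x→0) 6·x²·ln(7x) = 0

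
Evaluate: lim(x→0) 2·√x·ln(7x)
This is a 0·∞ indeterminate form.

Rewrite 0·∞ as a quotient (0/0 or ∞/∞ form), then apply L'Hôpital's rule:
  lim(x→0) 2·√x·ln(7x) = 0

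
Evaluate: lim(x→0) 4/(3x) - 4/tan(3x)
This is an ∞-∞ indeterminate form.

Combine fractions or rationalize to convert ∞-∞ to 0/0 form:
  lim(x→0) 4/(3x) - 4/tan(3x) = 0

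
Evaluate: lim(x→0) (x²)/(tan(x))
This is a 0/0 indeterminate form.

Apply L'Hôpital's rule: differentiate numerator and denominator separately.
  f(x) = x^2   ⇒   f'(x) = 2·x
  g(x) = tan(x)   ⇒   g'(x) = tan(x)^2 + 1
  lim(x→0) f'(x)/g'(x) = lim(x→0) (2·x)/(tan(x)^2 + 1)
  = 0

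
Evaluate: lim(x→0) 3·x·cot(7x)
This is a 0·∞ indeterminate form.

Rewrite 0·∞ as a quotient (0/0 or ∞/∞ form), then apply L'Hôpital's rule:
  lim(x→0) 3·x·cot(7x) = 3/7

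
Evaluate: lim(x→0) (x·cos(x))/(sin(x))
This is a 0/0 indeterminate form.

Apply L'Hôpital's rule: differentiate numerator and denominator separately.
  f(x) = x·cos(x)   ⇒   f'(x) = -x·sin(x) + cos(x)
  g(x) = sin(x)   ⇒   g'(x) = cos(x)
  lim(x→0) f'(x)/g'(x) = lim(x→0) (-x·sin(x) + cos(x))/(cos(x))
  = 1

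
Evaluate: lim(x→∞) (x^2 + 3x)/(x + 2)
This is an ∞/∞ indeterminate form.

Apply L'Hôpital's rule: differentiate numerator and denominator separately.
  f(x) = x^2 + 3·x   ⇒   f'(x) = 2·x + 3
  g(x) = x + 2   ⇒   g'(x) = 1
  lim(x→∞) f'(x)/g'(x) = lim(x→∞) (2·x + 3)/(1)
  = ∞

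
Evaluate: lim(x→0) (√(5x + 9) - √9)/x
This is a standard limit.

Factor or rationalize the expression:
  lim(x→0) (√(5x + 9) - √9)/x = 5/6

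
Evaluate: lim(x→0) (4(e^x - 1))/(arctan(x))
This is a 0/0 indeterminate form.

Apply L'Hôpital's rule: differentiate numerator and denominator separately.
  f(x) = 4·e^(x) - 4   ⇒   f'(x) = 4·e^(x)
  g(x) = atan(x)   ⇒   g'(x) = 1/(x^2 + 1)
  lim(x→0) f'(x)/g'(x) = lim(x→0) (4·e^(x))/(1/(x^2 + 1))
  = 4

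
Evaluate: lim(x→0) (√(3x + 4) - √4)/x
This is a standard limit.

Factor or rationalize the expression:
  lim(x→0) (√(3x + 4) - √4)/x = 3/4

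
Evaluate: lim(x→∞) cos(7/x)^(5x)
This is an exponential indeterminate form.

For exponential indeterminate forms, take the natural log:
  Let L = lim(x→∞) cos(7/x)^(5x)
  Then ln(L) = lim(x→∞) [exponent × ln(base)]
  Evaluate using L'Hôpital or standard limits, then exponentiate.
  L = 1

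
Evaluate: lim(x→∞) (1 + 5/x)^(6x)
This is an exponential indeterminate form.

For exponential indeterminate forms, take the natural log:
  Let L = lim(x→∞) (1 + 5/x)^(6x)
  Then ln(L) = lim(x→∞) [exponent × ln(base)]
  Evaluate using L'Hôpital or standard limits, then exponentiate.
  L = e^(30)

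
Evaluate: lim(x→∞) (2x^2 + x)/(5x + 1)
This is an ∞/∞ indeterminate form.

Apply L'Hôpital's rule: differentiate numerator and denominator separately.
  f(x) = 2·x^2 + x   ⇒   f'(x) = 4·x + 1
  g(x) = 5·x + 1   ⇒   g'(x) = 5
  lim(x→∞) f'(x)/g'(x) = lim(x→∞) (4·x + 1)/(5)
  = ∞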